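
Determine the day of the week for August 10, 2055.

Tuesday

January 1, 2055 is a Friday.
Jan 1, 2055 → Feb 1, 2055: 31 days (January has 31).
Feb 1, 2055 → Mar 1, 2055: 28 days (February has 28).
Mar 1, 2055 → Apr 1, 2055: 31 days (March has 31).
Apr 1, 2055 → May 1, 2055: 30 days (April has 30).
May 1, 2055 → Jun 1, 2055: 31 days (May has 31).
Jun 1, 2055 → Jul 1, 2055: 30 days (June has 30).
Jul 1, 2055 → Aug 1, 2055: 31 days (July has 31).
Aug 1, 2055 → Aug 10, 2055: 9 days.
Total: 221 days.
221 mod 7 = 4, so Friday + 4 = Tuesday.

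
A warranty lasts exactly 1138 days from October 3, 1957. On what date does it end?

+365 (one year) → Oct 3, 1958 (773 left).
+365 (one year) → Oct 3, 1959 (408 left).
+366 (one year; includes Feb 29, 1960) → Oct 3, 1960 (42 left).
Oct has 31 days: +29 → Nov 1, 1960 (13 left).
+13 → Nov 14, 1960.

November 14, 1960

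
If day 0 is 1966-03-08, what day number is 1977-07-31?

4163

Mar 8, 1966 → Mar 8, 1967: 365 days.
Mar 8, 1967 → Mar 8, 1968: 366 days (Feb 29, 1968 is in that span).
Mar 8, 1968 → Mar 8, 1969: 365 days.
Mar 8, 1969 → Mar 8, 1970: 365 days.
Mar 8, 1970 → Mar 8, 1971: 365 days.
Mar 8, 1971 → Mar 8, 1972: 366 days (Feb 29, 1972 is in that span).
Mar 8, 1972 → Mar 8, 1973: 365 days.
Mar 8, 1973 → Mar 8, 1974: 365 days.
Mar 8, 1974 → Mar 8, 1975: 365 days.
Mar 8, 1975 → Mar 8, 1976: 366 days (Feb 29, 1976 is in that span).
Mar 8, 1976 → Mar 8, 1977: 365 days.
Mar 8, 1977 → Apr 8, 1977: 31 days (March has 31).
Apr 8, 1977 → May 8, 1977: 30 days (April has 30).
May 8, 1977 → Jun 8, 1977: 31 days (May has 31).
Jun 8, 1977 → Jul 8, 1977: 30 days (June has 30).
Jul 8, 1977 → Jul 31, 1977: 23 days.
Total: 4163 days.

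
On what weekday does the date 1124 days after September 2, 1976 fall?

First find the weekday of Sep 2, 1976. Doomsday rule: the anchor day for the 1900s is Wednesday. For year 76: 76÷12 = 6 r 4, and 4÷4 = 1, so 6+4+1 = 11.
Wednesday + 11 ≡ Sunday — that's 1976's doomsday.
In September the doomsday date is Sep 5.
Sep 2 is 3 days before Sep 5; 3 mod 7 = 3, so Sunday − 3 = Thursday.
1124 mod 7 = 4, so 1124 days after a Thursday is Thursday + 4 = Monday.

Monday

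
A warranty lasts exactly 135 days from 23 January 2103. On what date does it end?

June 7, 2103

Jan has 31 days: +9 → Feb 1, 2103 (126 left).
Feb has 28 days: +28 → Mar 1, 2103 (98 left).
Mar has 31 days: +31 → Apr 1, 2103 (67 left).
Apr has 30 days: +30 → May 1, 2103 (37 left).
May has 31 days: +31 → Jun 1, 2103 (6 left).
+6 → Jun 7, 2103.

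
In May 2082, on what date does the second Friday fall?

May 8, 2082

May 1, 2082 is a Friday.
The first Friday is therefore May 1 (same day).
The second Friday is 1 + 1×7 = May 8.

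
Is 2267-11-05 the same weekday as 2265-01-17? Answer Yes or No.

From Jan 17, 2265 to Nov 5, 2267 is 1022 days.
1022 mod 7 = 0, so they are the same weekday.
(Jan 17, 2265 is a Tuesday; Nov 5, 2267 is a Tuesday.)

Yes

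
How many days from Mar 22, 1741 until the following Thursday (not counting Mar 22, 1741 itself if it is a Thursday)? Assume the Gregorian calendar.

Mar 22, 1741 is a Wednesday.
From Wednesday to the next Thursday is 1 day.

1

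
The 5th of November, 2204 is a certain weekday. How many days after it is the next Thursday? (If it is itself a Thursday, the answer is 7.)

3

Nov 5, 2204 is a Monday.
From Monday to the next Thursday is 3 days.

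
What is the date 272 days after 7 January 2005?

October 6, 2005

Jan has 31 days: +25 → Feb 1, 2005 (247 left).
Feb has 28 days: +28 → Mar 1, 2005 (219 left).
Mar has 31 days: +31 → Apr 1, 2005 (188 left).
Apr has 30 days: +30 → May 1, 2005 (158 left).
May has 31 days: +31 → Jun 1, 2005 (127 left).
Jun has 30 days: +30 → Jul 1, 2005 (97 left).
Jul has 31 days: +31 → Aug 1, 2005 (66 left).
Aug has 31 days: +31 → Sep 1, 2005 (35 left).
Sep has 30 days: +30 → Oct 1, 2005 (5 left).
+5 → Oct 6, 2005.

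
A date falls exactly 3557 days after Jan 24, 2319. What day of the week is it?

First find the weekday of Jan 24, 2319. Doomsday rule: the anchor day for the 2300s is Wednesday. For year 19: 19÷12 = 1 r 7, and 7÷4 = 1, so 1+7+1 = 9.
Wednesday + 9 ≡ Friday — that's 2319's doomsday.
In January the doomsday date is Jan 3 (2319 is not a leap year).
Jan 24 is 21 days after Jan 3; 21 mod 7 = 0, so Friday + 0 = Friday.
3557 mod 7 = 1, so 3557 days after a Friday is Friday + 1 = Saturday.

Saturday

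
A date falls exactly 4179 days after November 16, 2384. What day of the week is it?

Friday

First find the weekday of Nov 16, 2384. Doomsday rule: the anchor day for the 2300s is Wednesday. For year 84: 84÷12 = 7 r 0, and 0÷4 = 0, so 7+0+0 = 7.
Wednesday + 7 ≡ Wednesday — that's 2384's doomsday.
In November the doomsday date is Nov 7.
Nov 16 is 9 days after Nov 7; 9 mod 7 = 2, so Wednesday + 2 = Friday.
4179 mod 7 = 0, so 4179 days after a Friday is Friday + 0 = Friday.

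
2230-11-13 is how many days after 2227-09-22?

1148

Sep 22, 2227 → Sep 22, 2228: 366 days (Feb 29, 2228 is in that span).
Sep 22, 2228 → Sep 22, 2229: 365 days.
Sep 22, 2229 → Sep 22, 2230: 365 days.
Sep 22, 2230 → Oct 22, 2230: 30 days (September has 30).
Oct 22, 2230 → Nov 13, 2230: 22 days.
Total: 1148 days.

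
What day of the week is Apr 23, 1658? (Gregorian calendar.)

Doomsday rule: the anchor day for the 1600s is Tuesday. For year 58: 58÷12 = 4 r 10, and 10÷4 = 2, so 4+10+2 = 16.
Tuesday + 16 ≡ Thursday — that's 1658's doomsday.
In April the doomsday date is Apr 4.
Apr 23 is 19 days after Apr 4; 19 mod 7 = 5, so Thursday + 5 = Tuesday.

Tuesday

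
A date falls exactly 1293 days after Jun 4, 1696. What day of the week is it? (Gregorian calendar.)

Saturday

First find the weekday of Jun 4, 1696. Doomsday rule: the anchor day for the 1600s is Tuesday. For year 96: 96÷12 = 8 r 0, and 0÷4 = 0, so 8+0+0 = 8.
Tuesday + 8 ≡ Wednesday — that's 1696's doomsday.
In June the doomsday date is Jun 6.
Jun 4 is 2 days before Jun 6; 2 mod 7 = 2, so Wednesday − 2 = Monday.
1293 mod 7 = 5, so 1293 days after a Monday is Monday + 5 = Saturday.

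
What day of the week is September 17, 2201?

Doomsday rule: the anchor day for the 2200s is Friday. For year 01: 1÷12 = 0 r 1, and 1÷4 = 0, so 0+1+0 = 1.
Friday + 1 ≡ Saturday — that's 2201's doomsday.
In September the doomsday date is Sep 5.
Sep 17 is 12 days after Sep 5; 12 mod 7 = 5, so Saturday + 5 = Thursday.

Thursday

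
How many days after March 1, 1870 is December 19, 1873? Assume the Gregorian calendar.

1389

Mar 1, 1870 → Mar 1, 1871: 365 days.
Mar 1, 1871 → Mar 1, 1872: 366 days (Feb 29, 1872 is in that span).
Mar 1, 1872 → Mar 1, 1873: 365 days.
Mar 1, 1873 → Apr 1, 1873: 31 days (March has 31).
Apr 1, 1873 → May 1, 1873: 30 days (April has 30).
May 1, 1873 → Jun 1, 1873: 31 days (May has 31).
Jun 1, 1873 → Jul 1, 1873: 30 days (June has 30).
Jul 1, 1873 → Aug 1, 1873: 31 days (July has 31).
Aug 1, 1873 → Sep 1, 1873: 31 days (August has 31).
Sep 1, 1873 → Oct 1, 1873: 30 days (September has 30).
Oct 1, 1873 → Nov 1, 1873: 31 days (October has 31).
Nov 1, 1873 → Dec 1, 1873: 30 days (November has 30).
Dec 1, 1873 → Dec 19, 1873: 18 days.
Total: 1389 days.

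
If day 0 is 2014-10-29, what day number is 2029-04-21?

Oct 29, 2014 → Oct 29, 2015: 365 days.
Oct 29, 2015 → Oct 29, 2016: 366 days (Feb 29, 2016 is in that span).
Oct 29, 2016 → Oct 29, 2017: 365 days.
Oct 29, 2017 → Oct 29, 2018: 365 days.
Oct 29, 2018 → Oct 29, 2019: 365 days.
Oct 29, 2019 → Oct 29, 2020: 366 days (Feb 29, 2020 is in that span).
Oct 29, 2020 → Oct 29, 2021: 365 days.
Oct 29, 2021 → Oct 29, 2022: 365 days.
Oct 29, 2022 → Oct 29, 2023: 365 days.
Oct 29, 2023 → Oct 29, 2024: 366 days (Feb 29, 2024 is in that span).
Oct 29, 2024 → Oct 29, 2025: 365 days.
Oct 29, 2025 → Oct 29, 2026: 365 days.
Oct 29, 2026 → Oct 29, 2027: 365 days.
Oct 29, 2027 → Oct 29, 2028: 366 days (Feb 29, 2028 is in that span).
Oct 29, 2028 → Nov 29, 2028: 31 days (October has 31).
Nov 29, 2028 → Dec 29, 2028: 30 days (November has 30).
Dec 29, 2028 → Jan 29, 2029: 31 days (December has 31).
Jan 29, 2029 → Feb 28, 2029: 30 days (January has 31).
Feb 28, 2029 → Mar 28, 2029: 28 days (February has 28).
Mar 28, 2029 → Apr 21, 2029: 24 days.
Total: 5288 days.

5288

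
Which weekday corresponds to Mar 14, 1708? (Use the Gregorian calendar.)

Wednesday

Doomsday rule: the anchor day for the 1700s is Sunday. For year 08: 8÷12 = 0 r 8, and 8÷4 = 2, so 0+8+2 = 10.
Sunday + 10 ≡ Wednesday — that's 1708's doomsday.
In March the doomsday date is Mar 14.
Mar 14 is the doomsday itself: Wednesday.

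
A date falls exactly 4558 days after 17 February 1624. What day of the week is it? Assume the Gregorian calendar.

Sunday

First find the weekday of Feb 17, 1624. Doomsday rule: the anchor day for the 1600s is Tuesday. For year 24: 24÷12 = 2 r 0, and 0÷4 = 0, so 2+0+0 = 2.
Tuesday + 2 ≡ Thursday — that's 1624's doomsday.
In February the doomsday date is Feb 29 (1624 is a leap year (divisible by 4)).
Feb 17 is 12 days before Feb 29; 12 mod 7 = 5, so Thursday − 5 = Saturday.
4558 mod 7 = 1, so 4558 days after a Saturday is Saturday + 1 = Sunday.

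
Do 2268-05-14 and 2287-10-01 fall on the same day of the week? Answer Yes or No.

No

From May 14, 2268 to Oct 1, 2287 is 7079 days.
7079 mod 7 = 2, so they are different weekdays.
(May 14, 2268 is a Thursday; Oct 1, 2287 is a Saturday.)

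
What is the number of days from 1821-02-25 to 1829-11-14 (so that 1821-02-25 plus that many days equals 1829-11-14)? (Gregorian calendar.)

Feb 25, 1821 → Feb 25, 1822: 365 days.
Feb 25, 1822 → Feb 25, 1823: 365 days.
Feb 25, 1823 → Feb 25, 1824: 365 days.
Feb 25, 1824 → Feb 25, 1825: 366 days (Feb 29, 1824 is in that span).
Feb 25, 1825 → Feb 25, 1826: 365 days.
Feb 25, 1826 → Feb 25, 1827: 365 days.
Feb 25, 1827 → Feb 25, 1828: 365 days.
Feb 25, 1828 → Feb 25, 1829: 366 days (Feb 29, 1828 is in that span).
Feb 25, 1829 → Mar 25, 1829: 28 days (February has 28).
Mar 25, 1829 → Apr 25, 1829: 31 days (March has 31).
Apr 25, 1829 → May 25, 1829: 30 days (April has 30).
May 25, 1829 → Jun 25, 1829: 31 days (May has 31).
Jun 25, 1829 → Jul 25, 1829: 30 days (June has 30).
Jul 25, 1829 → Aug 25, 1829: 31 days (July has 31).
Aug 25, 1829 → Sep 25, 1829: 31 days (August has 31).
Sep 25, 1829 → Oct 25, 1829: 30 days (September has 30).
Oct 25, 1829 → Nov 14, 1829: 20 days.
Total: 3184 days.

3184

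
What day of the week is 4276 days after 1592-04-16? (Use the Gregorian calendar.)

Wednesday

Apr 16, 1592 is a Thursday.
4276 mod 7 = 6, so 4276 days after a Thursday is Thursday + 6 = Wednesday.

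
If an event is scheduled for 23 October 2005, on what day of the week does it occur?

Doomsday rule: the anchor day for the 2000s is Tuesday. For year 05: 5÷12 = 0 r 5, and 5÷4 = 1, so 0+5+1 = 6.
Tuesday + 6 ≡ Monday — that's 2005's doomsday.
In October the doomsday date is Oct 10.
Oct 23 is 13 days after Oct 10; 13 mod 7 = 6, so Monday + 6 = Sunday.

Sunday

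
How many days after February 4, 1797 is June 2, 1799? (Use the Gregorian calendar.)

848

Feb 4, 1797 → Feb 4, 1798: 365 days.
Feb 4, 1798 → Feb 4, 1799: 365 days.
Feb 4, 1799 → Mar 4, 1799: 28 days (February has 28).
Mar 4, 1799 → Apr 4, 1799: 31 days (March has 31).
Apr 4, 1799 → May 4, 1799: 30 days (April has 30).
May 4, 1799 → Jun 2, 1799: 29 days.
Total: 848 days.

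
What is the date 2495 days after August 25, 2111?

June 24, 2118

+366 (one year; includes Feb 29, 2112) → Aug 25, 2112 (2129 left).
+365 (one year) → Aug 25, 2113 (1764 left).
+365 (one year) → Aug 25, 2114 (1399 left).
+365 (one year) → Aug 25, 2115 (1034 left).
+366 (one year; includes Feb 29, 2116) → Aug 25, 2116 (668 left).
+365 (one year) → Aug 25, 2117 (303 left).
Aug has 31 days: +7 → Sep 1, 2117 (296 left).
Sep has 30 days: +30 → Oct 1, 2117 (266 left).
Oct has 31 days: +31 → Nov 1, 2117 (235 left).
Nov has 30 days: +30 → Dec 1, 2117 (205 left).
Dec has 31 days: +31 → Jan 1, 2118 (174 left).
Jan has 31 days: +31 → Feb 1, 2118 (143 left).
Feb has 28 days: +28 → Mar 1, 2118 (115 left).
Mar has 31 days: +31 → Apr 1, 2118 (84 left).
Apr has 30 days: +30 → May 1, 2118 (54 left).
May has 31 days: +31 → Jun 1, 2118 (23 left).
+23 → Jun 24, 2118.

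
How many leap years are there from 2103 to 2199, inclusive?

24

Multiples of 4 in [2103,2199]: 24.
Of those, multiples of 100: 0 (not leap unless ÷400).
Multiples of 400: 0.
Leap years = 24 − 0 + 0 = 24.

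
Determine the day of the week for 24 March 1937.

Wednesday

January 1, 1937 is a Friday.
Jan 1, 1937 → Feb 1, 1937: 31 days (January has 31).
Feb 1, 1937 → Mar 1, 1937: 28 days (February has 28).
Mar 1, 1937 → Mar 24, 1937: 23 days.
Total: 82 days.
82 mod 7 = 5, so Friday + 5 = Wednesday.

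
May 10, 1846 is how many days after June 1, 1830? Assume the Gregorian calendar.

Jun 1, 1830 → Jun 1, 1831: 365 days.
Jun 1, 1831 → Jun 1, 1832: 366 days (Feb 29, 1832 is in that span).
Jun 1, 1832 → Jun 1, 1833: 365 days.
Jun 1, 1833 → Jun 1, 1834: 365 days.
Jun 1, 1834 → Jun 1, 1835: 365 days.
Jun 1, 1835 → Jun 1, 1836: 366 days (Feb 29, 1836 is in that span).
Jun 1, 1836 → Jun 1, 1837: 365 days.
Jun 1, 1837 → Jun 1, 1838: 365 days.
Jun 1, 1838 → Jun 1, 1839: 365 days.
Jun 1, 1839 → Jun 1, 1840: 366 days (Feb 29, 1840 is in that span).
Jun 1, 1840 → Jun 1, 1841: 365 days.
Jun 1, 1841 → Jun 1, 1842: 365 days.
Jun 1, 1842 → Jun 1, 1843: 365 days.
Jun 1, 1843 → Jun 1, 1844: 366 days (Feb 29, 1844 is in that span).
Jun 1, 1844 → Jun 1, 1845: 365 days.
Jun 1, 1845 → Jul 1, 1845: 30 days (June has 30).
Jul 1, 1845 → Aug 1, 1845: 31 days (July has 31).
Aug 1, 1845 → Sep 1, 1845: 31 days (August has 31).
Sep 1, 1845 → Oct 1, 1845: 30 days (September has 30).
Oct 1, 1845 → Nov 1, 1845: 31 days (October has 31).
Nov 1, 1845 → Dec 1, 1845: 30 days (November has 30).
Dec 1, 1845 → Jan 1, 1846: 31 days (December has 31).
Jan 1, 1846 → Feb 1, 1846: 31 days (January has 31).
Feb 1, 1846 → Mar 1, 1846: 28 days (February has 28).
Mar 1, 1846 → Apr 1, 1846: 31 days (March has 31).
Apr 1, 1846 → May 1, 1846: 30 days (April has 30).
May 1, 1846 → May 10, 1846: 9 days.
Total: 5822 days.

5822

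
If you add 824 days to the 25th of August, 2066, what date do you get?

+365 (one year) → Aug 25, 2067 (459 left).
+366 (one year; includes Feb 29, 2068) → Aug 25, 2068 (93 left).
Aug has 31 days: +7 → Sep 1, 2068 (86 left).
Sep has 30 days: +30 → Oct 1, 2068 (56 left).
Oct has 31 days: +31 → Nov 1, 2068 (25 left).
+25 → Nov 26, 2068.

November 26, 2068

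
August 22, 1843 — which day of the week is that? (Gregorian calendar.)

Tuesday

Doomsday rule: the anchor day for the 1800s is Friday. For year 43: 43÷12 = 3 r 7, and 7÷4 = 1, so 3+7+1 = 11.
Friday + 11 ≡ Tuesday — that's 1843's doomsday.
In August the doomsday date is Aug 8.
Aug 22 is 14 days after Aug 8; 14 mod 7 = 0, so Tuesday + 0 = Tuesday.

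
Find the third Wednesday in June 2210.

June 20, 2210

June 1, 2210 is a Friday.
The first Wednesday is therefore June 6 (5 days later).
The third Wednesday is 6 + 2×7 = June 20.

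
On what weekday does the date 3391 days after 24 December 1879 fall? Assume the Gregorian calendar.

Saturday

Dec 24, 1879 is a Wednesday.
3391 mod 7 = 3, so 3391 days after a Wednesday is Wednesday + 3 = Saturday.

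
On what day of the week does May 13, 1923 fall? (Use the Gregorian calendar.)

Sunday

Doomsday rule: the anchor day for the 1900s is Wednesday. For year 23: 23÷12 = 1 r 11, and 11÷4 = 2, so 1+11+2 = 14.
Wednesday + 14 ≡ Wednesday — that's 1923's doomsday.
In May the doomsday date is May 9.
May 13 is 4 days after May 9; 4 mod 7 = 4, so Wednesday + 4 = Sunday.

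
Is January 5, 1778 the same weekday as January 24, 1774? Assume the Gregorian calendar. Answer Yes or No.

Yes

From Jan 24, 1774 to Jan 5, 1778 is 1442 days.
1442 mod 7 = 0, so they are the same weekday.
(Jan 24, 1774 is a Monday; Jan 5, 1778 is a Monday.)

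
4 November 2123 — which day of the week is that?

Doomsday rule: the anchor day for the 2100s is Sunday. For year 23: 23÷12 = 1 r 11, and 11÷4 = 2, so 1+11+2 = 14.
Sunday + 14 ≡ Sunday — that's 2123's doomsday.
In November the doomsday date is Nov 7.
Nov 4 is 3 days before Nov 7; 3 mod 7 = 3, so Sunday − 3 = Thursday.

Thursday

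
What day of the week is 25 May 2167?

Monday

Doomsday rule: the anchor day for the 2100s is Sunday. For year 67: 67÷12 = 5 r 7, and 7÷4 = 1, so 5+7+1 = 13.
Sunday + 13 ≡ Saturday — that's 2167's doomsday.
In May the doomsday date is May 9.
May 25 is 16 days after May 9; 16 mod 7 = 2, so Saturday + 2 = Monday.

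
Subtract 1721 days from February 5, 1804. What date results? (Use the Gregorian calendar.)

−365 (one year) → Feb 5, 1803 (1356 left).
−365 (one year) → Feb 5, 1802 (991 left).
−365 (one year) → Feb 5, 1801 (626 left).
−365 (one year) → Feb 5, 1800 (261 left).
−5 → Jan 31, 1800 (end of Jan, 31 days; 256 left).
−31 → Dec 31, 1799 (end of Dec, 31 days; 225 left).
−31 → Nov 30, 1799 (end of Nov, 30 days; 194 left).
−30 → Oct 31, 1799 (end of Oct, 31 days; 164 left).
−31 → Sep 30, 1799 (end of Sep, 30 days; 133 left).
−30 → Aug 31, 1799 (end of Aug, 31 days; 103 left).
−31 → Jul 31, 1799 (end of Jul, 31 days; 72 left).
−31 → Jun 30, 1799 (end of Jun, 30 days; 41 left).
−30 → May 31, 1799 (end of May, 31 days; 11 left).
−11 → May 20, 1799.

May 20, 1799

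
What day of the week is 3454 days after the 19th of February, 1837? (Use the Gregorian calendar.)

Feb 19, 1837 is a Sunday.
3454 mod 7 = 3, so 3454 days after a Sunday is Sunday + 3 = Wednesday.

Wednesday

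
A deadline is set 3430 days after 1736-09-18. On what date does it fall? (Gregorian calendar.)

+365 (one year) → Sep 18, 1737 (3065 left).
+365 (one year) → Sep 18, 1738 (2700 left).
+365 (one year) → Sep 18, 1739 (2335 left).
+366 (one year; includes Feb 29, 1740) → Sep 18, 1740 (1969 left).
+365 (one year) → Sep 18, 1741 (1604 left).
+365 (one year) → Sep 18, 1742 (1239 left).
+365 (one year) → Sep 18, 1743 (874 left).
+366 (one year; includes Feb 29, 1744) → Sep 18, 1744 (508 left).
+365 (one year) → Sep 18, 1745 (143 left).
Sep has 30 days: +13 → Oct 1, 1745 (130 left).
Oct has 31 days: +31 → Nov 1, 1745 (99 left).
Nov has 30 days: +30 → Dec 1, 1745 (69 left).
Dec has 31 days: +31 → Jan 1, 1746 (38 left).
Jan has 31 days: +31 → Feb 1, 1746 (7 left).
+7 → Feb 8, 1746.

February 8, 1746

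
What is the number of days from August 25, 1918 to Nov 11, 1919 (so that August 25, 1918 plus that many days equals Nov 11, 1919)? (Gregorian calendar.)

443

Aug 25, 1918 → Aug 25, 1919: 365 days.
Aug 25, 1919 → Sep 25, 1919: 31 days (August has 31).
Sep 25, 1919 → Oct 25, 1919: 30 days (September has 30).
Oct 25, 1919 → Nov 11, 1919: 17 days.
Total: 443 days.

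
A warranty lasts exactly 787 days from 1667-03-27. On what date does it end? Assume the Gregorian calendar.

+366 (one year; includes Feb 29, 1668) → Mar 27, 1668 (421 left).
+365 (one year) → Mar 27, 1669 (56 left).
Mar has 31 days: +5 → Apr 1, 1669 (51 left).
Apr has 30 days: +30 → May 1, 1669 (21 left).
+21 → May 22, 1669.

May 22, 1669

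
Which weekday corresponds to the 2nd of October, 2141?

Monday

Doomsday rule: the anchor day for the 2100s is Sunday. For year 41: 41÷12 = 3 r 5, and 5÷4 = 1, so 3+5+1 = 9.
Sunday + 9 ≡ Tuesday — that's 2141's doomsday.
In October the doomsday date is Oct 10.
Oct 2 is 8 days before Oct 10; 8 mod 7 = 1, so Tuesday − 1 = Monday.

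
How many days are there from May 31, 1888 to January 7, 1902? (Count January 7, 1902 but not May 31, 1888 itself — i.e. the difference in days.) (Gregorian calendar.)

4968

May 31, 1888 → May 31, 1889: 365 days.
May 31, 1889 → May 31, 1890: 365 days.
May 31, 1890 → May 31, 1891: 365 days.
May 31, 1891 → May 31, 1892: 366 days (Feb 29, 1892 is in that span).
May 31, 1892 → May 31, 1893: 365 days.
May 31, 1893 → May 31, 1894: 365 days.
May 31, 1894 → May 31, 1895: 365 days.
May 31, 1895 → May 31, 1896: 366 days (Feb 29, 1896 is in that span).
May 31, 1896 → May 31, 1897: 365 days.
May 31, 1897 → May 31, 1898: 365 days.
May 31, 1898 → May 31, 1899: 365 days.
May 31, 1899 → May 31, 1900: 365 days.
May 31, 1900 → May 31, 1901: 365 days.
May 31, 1901 → Jun 30, 1901: 30 days (May has 31).
Jun 30, 1901 → Jul 30, 1901: 30 days (June has 30).
Jul 30, 1901 → Aug 30, 1901: 31 days (July has 31).
Aug 30, 1901 → Sep 30, 1901: 31 days (August has 31).
Sep 30, 1901 → Oct 30, 1901: 30 days (September has 30).
Oct 30, 1901 → Nov 30, 1901: 31 days (October has 31).
Nov 30, 1901 → Dec 30, 1901: 30 days (November has 30).
Dec 30, 1901 → Jan 7, 1902: 8 days.
Total: 4968 days.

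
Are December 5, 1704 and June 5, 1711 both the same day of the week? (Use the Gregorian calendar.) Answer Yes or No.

From Dec 5, 1704 to Jun 5, 1711 is 2373 days.
2373 mod 7 = 0, so they are the same weekday.
(Dec 5, 1704 is a Friday; Jun 5, 1711 is a Friday.)

Yes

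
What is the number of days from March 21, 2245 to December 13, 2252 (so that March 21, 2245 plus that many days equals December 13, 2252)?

Mar 21, 2245 → Mar 21, 2246: 365 days.
Mar 21, 2246 → Mar 21, 2247: 365 days.
Mar 21, 2247 → Mar 21, 2248: 366 days (Feb 29, 2248 is in that span).
Mar 21, 2248 → Mar 21, 2249: 365 days.
Mar 21, 2249 → Mar 21, 2250: 365 days.
Mar 21, 2250 → Mar 21, 2251: 365 days.
Mar 21, 2251 → Mar 21, 2252: 366 days (Feb 29, 2252 is in that span).
Mar 21, 2252 → Apr 21, 2252: 31 days (March has 31).
Apr 21, 2252 → May 21, 2252: 30 days (April has 30).
May 21, 2252 → Jun 21, 2252: 31 days (May has 31).
Jun 21, 2252 → Jul 21, 2252: 30 days (June has 30).
Jul 21, 2252 → Aug 21, 2252: 31 days (July has 31).
Aug 21, 2252 → Sep 21, 2252: 31 days (August has 31).
Sep 21, 2252 → Oct 21, 2252: 30 days (September has 30).
Oct 21, 2252 → Nov 21, 2252: 31 days (October has 31).
Nov 21, 2252 → Dec 13, 2252: 22 days.
Total: 2824 days.

2824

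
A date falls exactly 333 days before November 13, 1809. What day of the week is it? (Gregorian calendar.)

First find the weekday of Nov 13, 1809. Doomsday rule: the anchor day for the 1800s is Friday. For year 09: 9÷12 = 0 r 9, and 9÷4 = 2, so 0+9+2 = 11.
Friday + 11 ≡ Tuesday — that's 1809's doomsday.
In November the doomsday date is Nov 7.
Nov 13 is 6 days after Nov 7; 6 mod 7 = 6, so Tuesday + 6 = Monday.
333 mod 7 = 4, so 333 days before a Monday is Monday − 4 = Thursday.

Thursday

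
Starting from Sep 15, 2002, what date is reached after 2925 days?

+365 (one year) → Sep 15, 2003 (2560 left).
+366 (one year; includes Feb 29, 2004) → Sep 15, 2004 (2194 left).
+365 (one year) → Sep 15, 2005 (1829 left).
+365 (one year) → Sep 15, 2006 (1464 left).
+365 (one year) → Sep 15, 2007 (1099 left).
+366 (one year; includes Feb 29, 2008) → Sep 15, 2008 (733 left).
+365 (one year) → Sep 15, 2009 (368 left).
Sep has 30 days: +16 → Oct 1, 2009 (352 left).
Oct has 31 days: +31 → Nov 1, 2009 (321 left).
Nov has 30 days: +30 → Dec 1, 2009 (291 left).
Dec has 31 days: +31 → Jan 1, 2010 (260 left).
Jan has 31 days: +31 → Feb 1, 2010 (229 left).
Feb has 28 days: +28 → Mar 1, 2010 (201 left).
Mar has 31 days: +31 → Apr 1, 2010 (170 left).
Apr has 30 days: +30 → May 1, 2010 (140 left).
May has 31 days: +31 → Jun 1, 2010 (109 left).
Jun has 30 days: +30 → Jul 1, 2010 (79 left).
Jul has 31 days: +31 → Aug 1, 2010 (48 left).
Aug has 31 days: +31 → Sep 1, 2010 (17 left).
+17 → Sep 18, 2010.

September 18, 2010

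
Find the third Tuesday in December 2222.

December 1, 2222 is a Sunday.
The first Tuesday is therefore December 3 (2 days later).
The third Tuesday is 3 + 2×7 = December 17.

December 17, 2222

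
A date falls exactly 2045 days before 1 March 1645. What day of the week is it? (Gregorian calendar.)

Tuesday

Mar 1, 1645 is a Wednesday.
2045 mod 7 = 1, so 2045 days before a Wednesday is Wednesday − 1 = Tuesday.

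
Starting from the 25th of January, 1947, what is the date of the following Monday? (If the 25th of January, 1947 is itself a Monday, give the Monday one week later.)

January 27, 1947

Jan 25, 1947 is a Saturday.
From Saturday to the next Monday is 2 days.
Jan 25, 1947 + 2 = Jan 27, 1947.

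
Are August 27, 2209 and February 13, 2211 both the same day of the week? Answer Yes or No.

No

From Aug 27, 2209 to Feb 13, 2211 is 535 days.
535 mod 7 = 3, so they are different weekdays.
(Aug 27, 2209 is a Sunday; Feb 13, 2211 is a Wednesday.)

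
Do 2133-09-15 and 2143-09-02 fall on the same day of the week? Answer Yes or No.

From Sep 15, 2133 to Sep 2, 2143 is 3639 days.
3639 mod 7 = 6, so they are different weekdays.
(Sep 15, 2133 is a Tuesday; Sep 2, 2143 is a Monday.)

No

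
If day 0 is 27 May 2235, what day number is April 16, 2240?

1786

May 27, 2235 → May 27, 2236: 366 days (Feb 29, 2236 is in that span).
May 27, 2236 → May 27, 2237: 365 days.
May 27, 2237 → May 27, 2238: 365 days.
May 27, 2238 → May 27, 2239: 365 days.
May 27, 2239 → Jun 27, 2239: 31 days (May has 31).
Jun 27, 2239 → Jul 27, 2239: 30 days (June has 30).
Jul 27, 2239 → Aug 27, 2239: 31 days (July has 31).
Aug 27, 2239 → Sep 27, 2239: 31 days (August has 31).
Sep 27, 2239 → Oct 27, 2239: 30 days (September has 30).
Oct 27, 2239 → Nov 27, 2239: 31 days (October has 31).
Nov 27, 2239 → Dec 27, 2239: 30 days (November has 30).
Dec 27, 2239 → Jan 27, 2240: 31 days (December has 31).
Jan 27, 2240 → Feb 27, 2240: 31 days (January has 31).
Feb 27, 2240 → Mar 27, 2240: 29 days (February has 29).
Mar 27, 2240 → Apr 16, 2240: 20 days.
Total: 1786 days.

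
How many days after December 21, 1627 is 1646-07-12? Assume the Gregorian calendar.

6778

Dec 21, 1627 → Dec 21, 1628: 366 days (Feb 29, 1628 is in that span).
Dec 21, 1628 → Dec 21, 1629: 365 days.
Dec 21, 1629 → Dec 21, 1630: 365 days.
Dec 21, 1630 → Dec 21, 1631: 365 days.
Dec 21, 1631 → Dec 21, 1632: 366 days (Feb 29, 1632 is in that span).
Dec 21, 1632 → Dec 21, 1633: 365 days.
Dec 21, 1633 → Dec 21, 1634: 365 days.
Dec 21, 1634 → Dec 21, 1635: 365 days.
Dec 21, 1635 → Dec 21, 1636: 366 days (Feb 29, 1636 is in that span).
Dec 21, 1636 → Dec 21, 1637: 365 days.
Dec 21, 1637 → Dec 21, 1638: 365 days.
Dec 21, 1638 → Dec 21, 1639: 365 days.
Dec 21, 1639 → Dec 21, 1640: 366 days (Feb 29, 1640 is in that span).
Dec 21, 1640 → Dec 21, 1641: 365 days.
Dec 21, 1641 → Dec 21, 1642: 365 days.
Dec 21, 1642 → Dec 21, 1643: 365 days.
Dec 21, 1643 → Dec 21, 1644: 366 days (Feb 29, 1644 is in that span).
Dec 21, 1644 → Dec 21, 1645: 365 days.
Dec 21, 1645 → Jan 21, 1646: 31 days (December has 31).
Jan 21, 1646 → Feb 21, 1646: 31 days (January has 31).
Feb 21, 1646 → Mar 21, 1646: 28 days (February has 28).
Mar 21, 1646 → Apr 21, 1646: 31 days (March has 31).
Apr 21, 1646 → May 21, 1646: 30 days (April has 30).
May 21, 1646 → Jun 21, 1646: 31 days (May has 31).
Jun 21, 1646 → Jul 12, 1646: 21 days.
Total: 6778 days.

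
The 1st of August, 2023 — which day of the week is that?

Tuesday

Doomsday rule: the anchor day for the 2000s is Tuesday. For year 23: 23÷12 = 1 r 11, and 11÷4 = 2, so 1+11+2 = 14.
Tuesday + 14 ≡ Tuesday — that's 2023's doomsday.
In August the doomsday date is Aug 8.
Aug 1 is 7 days before Aug 8; 7 mod 7 = 0, so Tuesday − 0 = Tuesday.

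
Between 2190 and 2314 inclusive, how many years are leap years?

29

Multiples of 4 in [2190,2314]: 31.
Of those, multiples of 100: 2 (not leap unless ÷400).
Multiples of 400: 0.
Leap years = 31 − 2 + 0 = 29.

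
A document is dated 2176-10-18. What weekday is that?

Friday

January 1, 2176 is a Monday.
Jan 1, 2176 → Feb 1, 2176: 31 days (January has 31).
Feb 1, 2176 → Mar 1, 2176: 29 days (February has 29).
Mar 1, 2176 → Apr 1, 2176: 31 days (March has 31).
Apr 1, 2176 → May 1, 2176: 30 days (April has 30).
May 1, 2176 → Jun 1, 2176: 31 days (May has 31).
Jun 1, 2176 → Jul 1, 2176: 30 days (June has 30).
Jul 1, 2176 → Aug 1, 2176: 31 days (July has 31).
Aug 1, 2176 → Sep 1, 2176: 31 days (August has 31).
Sep 1, 2176 → Oct 1, 2176: 30 days (September has 30).
Oct 1, 2176 → Oct 18, 2176: 17 days.
Total: 291 days.
291 mod 7 = 4, so Monday + 4 = Friday.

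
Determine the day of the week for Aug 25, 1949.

Doomsday rule: the anchor day for the 1900s is Wednesday. For year 49: 49÷12 = 4 r 1, and 1÷4 = 0, so 4+1+0 = 5.
Wednesday + 5 ≡ Monday — that's 1949's doomsday.
In August the doomsday date is Aug 8.
Aug 25 is 17 days after Aug 8; 17 mod 7 = 3, so Monday + 3 = Thursday.

Thursday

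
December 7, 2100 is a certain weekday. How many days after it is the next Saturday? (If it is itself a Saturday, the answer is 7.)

4

Dec 7, 2100 is a Tuesday.
From Tuesday to the next Saturday is 4 days.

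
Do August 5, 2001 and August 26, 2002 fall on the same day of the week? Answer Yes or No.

No

From Aug 5, 2001 to Aug 26, 2002 is 386 days.
386 mod 7 = 1, so they are different weekdays.
(Aug 5, 2001 is a Sunday; Aug 26, 2002 is a Monday.)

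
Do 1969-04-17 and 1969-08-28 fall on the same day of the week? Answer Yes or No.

From Apr 17, 1969 to Aug 28, 1969 is 133 days.
133 mod 7 = 0, so they are the same weekday.
(Apr 17, 1969 is a Thursday; Aug 28, 1969 is a Thursday.)

Yes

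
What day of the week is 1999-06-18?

Friday

January 1, 1999 is a Friday.
Jan 1, 1999 → Feb 1, 1999: 31 days (January has 31).
Feb 1, 1999 → Mar 1, 1999: 28 days (February has 28).
Mar 1, 1999 → Apr 1, 1999: 31 days (March has 31).
Apr 1, 1999 → May 1, 1999: 30 days (April has 30).
May 1, 1999 → Jun 1, 1999: 31 days (May has 31).
Jun 1, 1999 → Jun 18, 1999: 17 days.
Total: 168 days.
168 mod 7 = 0, so Friday + 0 = Friday.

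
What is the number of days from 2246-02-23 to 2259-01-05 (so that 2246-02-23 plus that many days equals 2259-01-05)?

4699

Feb 23, 2246 → Feb 23, 2247: 365 days.
Feb 23, 2247 → Feb 23, 2248: 365 days.
Feb 23, 2248 → Feb 23, 2249: 366 days (Feb 29, 2248 is in that span).
Feb 23, 2249 → Feb 23, 2250: 365 days.
Feb 23, 2250 → Feb 23, 2251: 365 days.
Feb 23, 2251 → Feb 23, 2252: 365 days.
Feb 23, 2252 → Feb 23, 2253: 366 days (Feb 29, 2252 is in that span).
Feb 23, 2253 → Feb 23, 2254: 365 days.
Feb 23, 2254 → Feb 23, 2255: 365 days.
Feb 23, 2255 → Feb 23, 2256: 365 days.
Feb 23, 2256 → Feb 23, 2257: 366 days (Feb 29, 2256 is in that span).
Feb 23, 2257 → Feb 23, 2258: 365 days.
Feb 23, 2258 → Mar 23, 2258: 28 days (February has 28).
Mar 23, 2258 → Apr 23, 2258: 31 days (March has 31).
Apr 23, 2258 → May 23, 2258: 30 days (April has 30).
May 23, 2258 → Jun 23, 2258: 31 days (May has 31).
Jun 23, 2258 → Jul 23, 2258: 30 days (June has 30).
Jul 23, 2258 → Aug 23, 2258: 31 days (July has 31).
Aug 23, 2258 → Sep 23, 2258: 31 days (August has 31).
Sep 23, 2258 → Oct 23, 2258: 30 days (September has 30).
Oct 23, 2258 → Nov 23, 2258: 31 days (October has 31).
Nov 23, 2258 → Dec 23, 2258: 30 days (November has 30).
Dec 23, 2258 → Jan 5, 2259: 13 days.
Total: 4699 days.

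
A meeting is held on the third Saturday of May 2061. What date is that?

May 21, 2061

May 1, 2061 is a Sunday.
The first Saturday is therefore May 7 (6 days later).
The third Saturday is 7 + 2×7 = May 21.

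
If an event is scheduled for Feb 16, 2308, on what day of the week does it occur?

Sunday

Doomsday rule: the anchor day for the 2300s is Wednesday. For year 08: 8÷12 = 0 r 8, and 8÷4 = 2, so 0+8+2 = 10.
Wednesday + 10 ≡ Saturday — that's 2308's doomsday.
In February the doomsday date is Feb 29 (2308 is a leap year (divisible by 4)).
Feb 16 is 13 days before Feb 29; 13 mod 7 = 6, so Saturday − 6 = Sunday.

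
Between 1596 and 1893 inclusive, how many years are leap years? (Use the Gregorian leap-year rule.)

Multiples of 4 in [1596,1893]: 75.
Of those, multiples of 100: 3 (not leap unless ÷400).
Multiples of 400: 1.
Leap years = 75 − 3 + 1 = 73.

73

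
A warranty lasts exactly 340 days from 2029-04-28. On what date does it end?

Apr has 30 days: +3 → May 1, 2029 (337 left).
May has 31 days: +31 → Jun 1, 2029 (306 left).
Jun has 30 days: +30 → Jul 1, 2029 (276 left).
Jul has 31 days: +31 → Aug 1, 2029 (245 left).
Aug has 31 days: +31 → Sep 1, 2029 (214 left).
Sep has 30 days: +30 → Oct 1, 2029 (184 left).
Oct has 31 days: +31 → Nov 1, 2029 (153 left).
Nov has 30 days: +30 → Dec 1, 2029 (123 left).
Dec has 31 days: +31 → Jan 1, 2030 (92 left).
Jan has 31 days: +31 → Feb 1, 2030 (61 left).
Feb has 28 days: +28 → Mar 1, 2030 (33 left).
Mar has 31 days: +31 → Apr 1, 2030 (2 left).
+2 → Apr 3, 2030.

April 3, 2030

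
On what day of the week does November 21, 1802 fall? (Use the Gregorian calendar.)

Doomsday rule: the anchor day for the 1800s is Friday. For year 02: 2÷12 = 0 r 2, and 2÷4 = 0, so 0+2+0 = 2.
Friday + 2 ≡ Sunday — that's 1802's doomsday.
In November the doomsday date is Nov 7.
Nov 21 is 14 days after Nov 7; 14 mod 7 = 0, so Sunday + 0 = Sunday.

Sunday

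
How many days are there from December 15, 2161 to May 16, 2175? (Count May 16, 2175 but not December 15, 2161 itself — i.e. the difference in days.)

4900

Dec 15, 2161 → Dec 15, 2162: 365 days.
Dec 15, 2162 → Dec 15, 2163: 365 days.
Dec 15, 2163 → Dec 15, 2164: 366 days (Feb 29, 2164 is in that span).
Dec 15, 2164 → Dec 15, 2165: 365 days.
Dec 15, 2165 → Dec 15, 2166: 365 days.
Dec 15, 2166 → Dec 15, 2167: 365 days.
Dec 15, 2167 → Dec 15, 2168: 366 days (Feb 29, 2168 is in that span).
Dec 15, 2168 → Dec 15, 2169: 365 days.
Dec 15, 2169 → Dec 15, 2170: 365 days.
Dec 15, 2170 → Dec 15, 2171: 365 days.
Dec 15, 2171 → Dec 15, 2172: 366 days (Feb 29, 2172 is in that span).
Dec 15, 2172 → Dec 15, 2173: 365 days.
Dec 15, 2173 → Dec 15, 2174: 365 days.
Dec 15, 2174 → Jan 15, 2175: 31 days (December has 31).
Jan 15, 2175 → Feb 15, 2175: 31 days (January has 31).
Feb 15, 2175 → Mar 15, 2175: 28 days (February has 28).
Mar 15, 2175 → Apr 15, 2175: 31 days (March has 31).
Apr 15, 2175 → May 15, 2175: 30 days (April has 30).
May 15, 2175 → May 16, 2175: 1 days.
Total: 4900 days.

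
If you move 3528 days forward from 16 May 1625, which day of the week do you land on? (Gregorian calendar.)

First find the weekday of May 16, 1625. Doomsday rule: the anchor day for the 1600s is Tuesday. For year 25: 25÷12 = 2 r 1, and 1÷4 = 0, so 2+1+0 = 3.
Tuesday + 3 ≡ Friday — that's 1625's doomsday.
In May the doomsday date is May 9.
May 16 is 7 days after May 9; 7 mod 7 = 0, so Friday + 0 = Friday.
3528 mod 7 = 0, so 3528 days after a Friday is Friday + 0 = Friday.

Friday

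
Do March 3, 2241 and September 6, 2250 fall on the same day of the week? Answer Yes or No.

No

From Mar 3, 2241 to Sep 6, 2250 is 3474 days.
3474 mod 7 = 2, so they are different weekdays.
(Mar 3, 2241 is a Wednesday; Sep 6, 2250 is a Friday.)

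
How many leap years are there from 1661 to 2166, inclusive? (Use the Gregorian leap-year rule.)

122

Multiples of 4 in [1661,2166]: 126.
Of those, multiples of 100: 5 (not leap unless ÷400).
Multiples of 400: 1.
Leap years = 126 − 5 + 1 = 122.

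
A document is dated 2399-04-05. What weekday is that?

Monday

Doomsday rule: the anchor day for the 2300s is Wednesday. For year 99: 99÷12 = 8 r 3, and 3÷4 = 0, so 8+3+0 = 11.
Wednesday + 11 ≡ Sunday — that's 2399's doomsday.
In April the doomsday date is Apr 4.
Apr 5 is 1 day after Apr 4; 1 mod 7 = 1, so Sunday + 1 = Monday.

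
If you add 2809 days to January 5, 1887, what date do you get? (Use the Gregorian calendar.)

+365 (one year) → Jan 5, 1888 (2444 left).
+366 (one year; includes Feb 29, 1888) → Jan 5, 1889 (2078 left).
+365 (one year) → Jan 5, 1890 (1713 left).
+365 (one year) → Jan 5, 1891 (1348 left).
+365 (one year) → Jan 5, 1892 (983 left).
+366 (one year; includes Feb 29, 1892) → Jan 5, 1893 (617 left).
+365 (one year) → Jan 5, 1894 (252 left).
Jan has 31 days: +27 → Feb 1, 1894 (225 left).
Feb has 28 days: +28 → Mar 1, 1894 (197 left).
Mar has 31 days: +31 → Apr 1, 1894 (166 left).
Apr has 30 days: +30 → May 1, 1894 (136 left).
May has 31 days: +31 → Jun 1, 1894 (105 left).
Jun has 30 days: +30 → Jul 1, 1894 (75 left).
Jul has 31 days: +31 → Aug 1, 1894 (44 left).
Aug has 31 days: +31 → Sep 1, 1894 (13 left).
+13 → Sep 14, 1894.

September 14, 1894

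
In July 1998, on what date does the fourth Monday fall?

July 1, 1998 is a Wednesday.
The first Monday is therefore July 6 (5 days later).
The fourth Monday is 6 + 3×7 = July 27.

July 27, 1998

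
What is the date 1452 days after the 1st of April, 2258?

+365 (one year) → Apr 1, 2259 (1087 left).
+366 (one year; includes Feb 29, 2260) → Apr 1, 2260 (721 left).
+365 (one year) → Apr 1, 2261 (356 left).
Apr has 30 days: +30 → May 1, 2261 (326 left).
May has 31 days: +31 → Jun 1, 2261 (295 left).
Jun has 30 days: +30 → Jul 1, 2261 (265 left).
Jul has 31 days: +31 → Aug 1, 2261 (234 left).
Aug has 31 days: +31 → Sep 1, 2261 (203 left).
Sep has 30 days: +30 → Oct 1, 2261 (173 left).
Oct has 31 days: +31 → Nov 1, 2261 (142 left).
Nov has 30 days: +30 → Dec 1, 2261 (112 left).
Dec has 31 days: +31 → Jan 1, 2262 (81 left).
Jan has 31 days: +31 → Feb 1, 2262 (50 left).
Feb has 28 days: +28 → Mar 1, 2262 (22 left).
+22 → Mar 23, 2262.

March 23, 2262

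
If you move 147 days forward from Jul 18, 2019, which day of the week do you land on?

First find the weekday of Jul 18, 2019. Doomsday rule: the anchor day for the 2000s is Tuesday. For year 19: 19÷12 = 1 r 7, and 7÷4 = 1, so 1+7+1 = 9.
Tuesday + 9 ≡ Thursday — that's 2019's doomsday.
In July the doomsday date is Jul 11.
Jul 18 is 7 days after Jul 11; 7 mod 7 = 0, so Thursday + 0 = Thursday.
147 mod 7 = 0, so 147 days after a Thursday is Thursday + 0 = Thursday.

Thursday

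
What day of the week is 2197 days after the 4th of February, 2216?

Saturday

Feb 4, 2216 is a Sunday.
2197 mod 7 = 6, so 2197 days after a Sunday is Sunday + 6 = Saturday.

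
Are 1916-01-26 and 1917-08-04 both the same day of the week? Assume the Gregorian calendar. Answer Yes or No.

From Jan 26, 1916 to Aug 4, 1917 is 556 days.
556 mod 7 = 3, so they are different weekdays.
(Jan 26, 1916 is a Wednesday; Aug 4, 1917 is a Saturday.)

No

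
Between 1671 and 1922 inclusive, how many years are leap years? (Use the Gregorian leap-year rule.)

Multiples of 4 in [1671,1922]: 63.
Of those, multiples of 100: 3 (not leap unless ÷400).
Multiples of 400: 0.
Leap years = 63 − 3 + 0 = 60.

60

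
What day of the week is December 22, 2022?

Thursday

January 1, 2022 is a Saturday.
Jan 1, 2022 → Feb 1, 2022: 31 days (January has 31).
Feb 1, 2022 → Mar 1, 2022: 28 days (February has 28).
Mar 1, 2022 → Apr 1, 2022: 31 days (March has 31).
Apr 1, 2022 → May 1, 2022: 30 days (April has 30).
May 1, 2022 → Jun 1, 2022: 31 days (May has 31).
Jun 1, 2022 → Jul 1, 2022: 30 days (June has 30).
Jul 1, 2022 → Aug 1, 2022: 31 days (July has 31).
Aug 1, 2022 → Sep 1, 2022: 31 days (August has 31).
Sep 1, 2022 → Oct 1, 2022: 30 days (September has 30).
Oct 1, 2022 → Nov 1, 2022: 31 days (October has 31).
Nov 1, 2022 → Dec 1, 2022: 30 days (November has 30).
Dec 1, 2022 → Dec 22, 2022: 21 days.
Total: 355 days.
355 mod 7 = 5, so Saturday + 5 = Thursday.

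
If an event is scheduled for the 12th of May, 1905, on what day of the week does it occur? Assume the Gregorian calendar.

Friday

January 1, 1905 is a Sunday.
Jan 1, 1905 → Feb 1, 1905: 31 days (January has 31).
Feb 1, 1905 → Mar 1, 1905: 28 days (February has 28).
Mar 1, 1905 → Apr 1, 1905: 31 days (March has 31).
Apr 1, 1905 → May 1, 1905: 30 days (April has 30).
May 1, 1905 → May 12, 1905: 11 days.
Total: 131 days.
131 mod 7 = 5, so Sunday + 5 = Friday.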